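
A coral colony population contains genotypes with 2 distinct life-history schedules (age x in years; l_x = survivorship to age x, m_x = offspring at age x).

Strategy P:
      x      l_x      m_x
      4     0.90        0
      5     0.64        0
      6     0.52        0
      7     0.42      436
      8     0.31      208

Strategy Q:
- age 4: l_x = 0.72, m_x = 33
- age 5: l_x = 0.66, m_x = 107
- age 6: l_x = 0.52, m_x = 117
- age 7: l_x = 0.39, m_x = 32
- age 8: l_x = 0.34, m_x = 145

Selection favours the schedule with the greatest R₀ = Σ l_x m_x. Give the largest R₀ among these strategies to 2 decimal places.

247.60

Strategy P: R₀ = 0.90×0 + 0.64×0 + 0.52×0 + 0.42×436 + 0.31×208 = 247.6000
Strategy Q: R₀ = 0.72×33 + 0.66×107 + 0.52×117 + 0.39×32 + 0.34×145 = 217.0000
Highest R₀: strategy P with 247.6000.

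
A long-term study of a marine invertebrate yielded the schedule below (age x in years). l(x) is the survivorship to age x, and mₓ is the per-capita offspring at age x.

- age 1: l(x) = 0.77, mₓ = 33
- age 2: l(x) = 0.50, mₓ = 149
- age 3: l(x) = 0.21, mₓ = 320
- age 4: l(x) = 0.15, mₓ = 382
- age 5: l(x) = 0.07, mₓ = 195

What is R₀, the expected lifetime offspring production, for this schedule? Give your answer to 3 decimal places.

R₀ = Σ l(x) mₓ:
  age 1: 0.77 × 33 = 25.4100
  age 2: 0.50 × 149 = 74.5000
  age 3: 0.21 × 320 = 67.2000
  age 4: 0.15 × 382 = 57.3000
  age 5: 0.07 × 195 = 13.6500
R₀ = 25.4100 + 74.5000 + 67.2000 + 57.3000 + 13.6500 = 238.0600

238.060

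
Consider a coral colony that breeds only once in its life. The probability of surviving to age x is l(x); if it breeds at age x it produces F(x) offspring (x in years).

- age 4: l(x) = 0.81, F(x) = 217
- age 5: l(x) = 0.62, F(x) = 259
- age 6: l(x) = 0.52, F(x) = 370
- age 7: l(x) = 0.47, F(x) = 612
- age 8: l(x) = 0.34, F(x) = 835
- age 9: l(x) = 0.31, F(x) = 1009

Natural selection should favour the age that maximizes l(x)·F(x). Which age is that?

9

Expected offspring if breeding at age x = l(x) × F(x):
  age 4: 0.81 × 217 = 175.770
  age 5: 0.62 × 259 = 160.580
  age 6: 0.52 × 370 = 192.400
  age 7: 0.47 × 612 = 287.640
  age 8: 0.34 × 835 = 283.900
  age 9: 0.31 × 1009 = 312.790
Maximum at age 9 (312.790).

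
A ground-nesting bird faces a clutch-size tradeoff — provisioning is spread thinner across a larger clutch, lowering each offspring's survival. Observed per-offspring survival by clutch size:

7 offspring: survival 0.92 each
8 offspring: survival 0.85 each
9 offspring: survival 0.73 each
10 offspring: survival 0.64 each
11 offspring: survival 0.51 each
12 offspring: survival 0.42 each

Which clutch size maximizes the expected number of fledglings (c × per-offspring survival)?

Expected fledglings = c × s(c):
  c=7: 7 × 0.92 = 6.440
  c=8: 8 × 0.85 = 6.800
  c=9: 9 × 0.73 = 6.570
  c=10: 10 × 0.64 = 6.400
  c=11: 11 × 0.51 = 5.610
  c=12: 12 × 0.42 = 5.040
Maximum at c = 8 (6.800 fledglings).

8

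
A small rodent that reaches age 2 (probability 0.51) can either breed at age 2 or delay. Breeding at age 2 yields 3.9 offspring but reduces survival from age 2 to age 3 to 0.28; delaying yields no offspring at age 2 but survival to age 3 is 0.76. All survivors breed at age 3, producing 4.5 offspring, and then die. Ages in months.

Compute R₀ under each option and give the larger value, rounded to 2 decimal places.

2.63

breed at age 2: R₀ = 0.51 × (3.9 + 0.28 × 4.5) = 0.51 × 5.1600 = 2.6316
delay to age 3: R₀ = 0.51 × (0.76 × 4.5) = 0.51 × 3.4200 = 1.7442
Higher: breed at age 2 (2.6316).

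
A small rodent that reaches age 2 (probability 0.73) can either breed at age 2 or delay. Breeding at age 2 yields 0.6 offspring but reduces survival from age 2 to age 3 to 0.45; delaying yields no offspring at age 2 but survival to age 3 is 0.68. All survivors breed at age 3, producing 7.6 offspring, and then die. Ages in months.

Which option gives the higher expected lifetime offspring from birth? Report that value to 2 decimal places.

3.77

breed at age 2: R₀ = 0.73 × (0.6 + 0.45 × 7.6) = 0.73 × 4.0200 = 2.9346
delay to age 3: R₀ = 0.73 × (0.68 × 7.6) = 0.73 × 5.1680 = 3.7726
Higher: delay to age 3 (3.7726).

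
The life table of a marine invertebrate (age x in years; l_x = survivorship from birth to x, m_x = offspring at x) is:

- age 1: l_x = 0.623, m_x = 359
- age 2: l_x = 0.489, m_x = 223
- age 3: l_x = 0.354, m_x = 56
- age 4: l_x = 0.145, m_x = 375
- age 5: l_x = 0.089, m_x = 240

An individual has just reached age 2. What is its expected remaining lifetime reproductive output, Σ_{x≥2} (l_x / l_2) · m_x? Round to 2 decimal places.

418.42

l_2 = 0.489. Conditional survival from age 2 to x is l_x / l_2.
  x=2: (0.489/0.489) × 223 = 223.0000
  x=3: (0.354/0.489) × 56 = 40.5399
  x=4: (0.145/0.489) × 375 = 111.1963
  x=5: (0.089/0.489) × 240 = 43.6810
Sum = 223.0000 + 40.5399 + 111.1963 + 43.6810 = 418.4172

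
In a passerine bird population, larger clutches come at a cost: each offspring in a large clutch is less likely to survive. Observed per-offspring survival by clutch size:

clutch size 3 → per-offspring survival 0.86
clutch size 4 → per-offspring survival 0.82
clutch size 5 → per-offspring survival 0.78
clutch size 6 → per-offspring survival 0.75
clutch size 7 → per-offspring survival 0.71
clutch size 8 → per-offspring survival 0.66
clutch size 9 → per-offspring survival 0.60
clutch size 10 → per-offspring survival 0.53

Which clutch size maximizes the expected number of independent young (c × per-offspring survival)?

Expected independent young = c × s(c):
  c=3: 3 × 0.86 = 2.580
  c=4: 4 × 0.82 = 3.280
  c=5: 5 × 0.78 = 3.900
  c=6: 6 × 0.75 = 4.500
  c=7: 7 × 0.71 = 4.970
  c=8: 8 × 0.66 = 5.280
  c=9: 9 × 0.60 = 5.400
  c=10: 10 × 0.53 = 5.300
Maximum at c = 9 (5.400 independent young).

9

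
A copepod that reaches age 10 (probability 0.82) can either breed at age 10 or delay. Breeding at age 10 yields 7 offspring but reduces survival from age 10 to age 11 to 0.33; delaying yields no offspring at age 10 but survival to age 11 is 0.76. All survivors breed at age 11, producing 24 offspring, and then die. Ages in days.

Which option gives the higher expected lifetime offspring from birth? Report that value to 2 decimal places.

breed at age 10: R₀ = 0.82 × (7 + 0.33 × 24) = 0.82 × 14.9200 = 12.2344
delay to age 11: R₀ = 0.82 × (0.76 × 24) = 0.82 × 18.2400 = 14.9568
Higher: delay to age 11 (14.9568).

14.96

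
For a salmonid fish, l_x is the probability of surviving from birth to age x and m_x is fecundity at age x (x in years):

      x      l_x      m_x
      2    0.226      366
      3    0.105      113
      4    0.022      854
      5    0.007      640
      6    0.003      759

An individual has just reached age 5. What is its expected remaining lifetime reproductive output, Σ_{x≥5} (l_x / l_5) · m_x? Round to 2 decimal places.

l_5 = 0.007. Conditional survival from age 5 to x is l_x / l_5.
  x=5: (0.007/0.007) × 640 = 640.0000
  x=6: (0.003/0.007) × 759 = 325.2857
Sum = 640.0000 + 325.2857 = 965.2857

965.29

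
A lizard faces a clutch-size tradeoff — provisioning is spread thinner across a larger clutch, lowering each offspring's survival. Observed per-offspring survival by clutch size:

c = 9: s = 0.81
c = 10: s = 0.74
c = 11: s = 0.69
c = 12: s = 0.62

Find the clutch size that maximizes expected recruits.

11

Expected recruits = c × s(c):
  c=9: 9 × 0.81 = 7.290
  c=10: 10 × 0.74 = 7.400
  c=11: 11 × 0.69 = 7.590
  c=12: 12 × 0.62 = 7.440
Maximum at c = 11 (7.590 recruits).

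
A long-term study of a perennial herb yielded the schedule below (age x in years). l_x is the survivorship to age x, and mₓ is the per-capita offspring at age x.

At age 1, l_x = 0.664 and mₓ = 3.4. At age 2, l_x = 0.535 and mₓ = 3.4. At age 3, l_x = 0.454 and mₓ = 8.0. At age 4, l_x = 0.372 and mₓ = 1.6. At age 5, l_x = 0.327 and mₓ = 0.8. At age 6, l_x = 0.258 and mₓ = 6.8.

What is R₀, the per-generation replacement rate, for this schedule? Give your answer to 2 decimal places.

R₀ = Σ l_x mₓ:
  age 1: 0.664 × 3.4 = 2.2576
  age 2: 0.535 × 3.4 = 1.8190
  age 3: 0.454 × 8.0 = 3.6320
  age 4: 0.372 × 1.6 = 0.5952
  age 5: 0.327 × 0.8 = 0.2616
  age 6: 0.258 × 6.8 = 1.7544
R₀ = 2.2576 + 1.8190 + 3.6320 + 0.5952 + 0.2616 + 1.7544 = 10.3198

10.32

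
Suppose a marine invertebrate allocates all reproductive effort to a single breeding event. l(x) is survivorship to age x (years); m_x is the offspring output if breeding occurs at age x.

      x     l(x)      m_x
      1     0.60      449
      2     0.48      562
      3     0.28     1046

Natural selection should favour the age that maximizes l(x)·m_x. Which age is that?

3

Expected offspring if breeding at age x = l(x) × m_x:
  age 1: 0.60 × 449 = 269.400
  age 2: 0.48 × 562 = 269.760
  age 3: 0.28 × 1046 = 292.880
Maximum at age 3 (292.880).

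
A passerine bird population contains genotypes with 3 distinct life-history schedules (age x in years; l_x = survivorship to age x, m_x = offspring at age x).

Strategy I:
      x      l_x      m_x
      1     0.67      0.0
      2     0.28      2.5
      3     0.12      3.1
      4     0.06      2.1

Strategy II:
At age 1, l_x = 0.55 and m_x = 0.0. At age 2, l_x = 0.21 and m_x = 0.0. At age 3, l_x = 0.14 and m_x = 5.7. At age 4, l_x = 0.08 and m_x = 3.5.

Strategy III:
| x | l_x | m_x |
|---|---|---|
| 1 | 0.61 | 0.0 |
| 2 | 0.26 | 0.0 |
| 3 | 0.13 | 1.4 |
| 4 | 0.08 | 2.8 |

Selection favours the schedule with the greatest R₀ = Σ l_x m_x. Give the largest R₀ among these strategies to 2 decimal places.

Strategy I: R₀ = 0.67×0.0 + 0.28×2.5 + 0.12×3.1 + 0.06×2.1 = 1.1980
Strategy II: R₀ = 0.55×0.0 + 0.21×0.0 + 0.14×5.7 + 0.08×3.5 = 1.0780
Strategy III: R₀ = 0.61×0.0 + 0.26×0.0 + 0.13×1.4 + 0.08×2.8 = 0.4060
Highest R₀: strategy I with 1.1980.

1.20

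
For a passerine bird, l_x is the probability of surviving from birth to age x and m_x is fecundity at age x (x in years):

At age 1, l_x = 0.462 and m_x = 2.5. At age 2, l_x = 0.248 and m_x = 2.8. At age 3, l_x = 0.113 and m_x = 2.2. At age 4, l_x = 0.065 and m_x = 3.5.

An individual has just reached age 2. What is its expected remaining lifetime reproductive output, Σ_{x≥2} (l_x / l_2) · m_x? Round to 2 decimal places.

l_2 = 0.248. Conditional survival from age 2 to x is l_x / l_2.
  x=2: (0.248/0.248) × 2.8 = 2.8000
  x=3: (0.113/0.248) × 2.2 = 1.0024
  x=4: (0.065/0.248) × 3.5 = 0.9173
Sum = 2.8000 + 1.0024 + 0.9173 = 4.7198

4.72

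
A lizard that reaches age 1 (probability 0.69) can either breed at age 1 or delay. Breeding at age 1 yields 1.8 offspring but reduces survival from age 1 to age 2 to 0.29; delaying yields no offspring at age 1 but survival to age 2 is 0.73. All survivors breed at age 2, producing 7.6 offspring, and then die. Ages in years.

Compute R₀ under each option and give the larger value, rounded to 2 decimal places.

breed at age 1: R₀ = 0.69 × (1.8 + 0.29 × 7.6) = 0.69 × 4.0040 = 2.7628
delay to age 2: R₀ = 0.69 × (0.73 × 7.6) = 0.69 × 5.5480 = 3.8281
Higher: delay to age 2 (3.8281).

3.83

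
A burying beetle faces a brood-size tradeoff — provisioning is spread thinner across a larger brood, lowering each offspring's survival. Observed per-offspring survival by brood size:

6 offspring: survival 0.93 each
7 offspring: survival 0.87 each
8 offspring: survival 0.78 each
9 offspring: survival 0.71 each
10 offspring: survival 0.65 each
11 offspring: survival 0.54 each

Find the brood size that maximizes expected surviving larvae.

Expected surviving larvae = c × s(c):
  c=6: 6 × 0.93 = 5.580
  c=7: 7 × 0.87 = 6.090
  c=8: 8 × 0.78 = 6.240
  c=9: 9 × 0.71 = 6.390
  c=10: 10 × 0.65 = 6.500
  c=11: 11 × 0.54 = 5.940
Maximum at c = 10 (6.500 surviving larvae).

10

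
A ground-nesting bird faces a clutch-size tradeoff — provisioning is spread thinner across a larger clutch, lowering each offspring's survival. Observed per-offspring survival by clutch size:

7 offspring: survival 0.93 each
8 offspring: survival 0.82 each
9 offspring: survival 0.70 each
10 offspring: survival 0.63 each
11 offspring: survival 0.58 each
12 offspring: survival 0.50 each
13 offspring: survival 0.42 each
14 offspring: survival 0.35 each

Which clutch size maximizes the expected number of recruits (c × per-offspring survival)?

Expected recruits = c × s(c):
  c=7: 7 × 0.93 = 6.510
  c=8: 8 × 0.82 = 6.560
  c=9: 9 × 0.70 = 6.300
  c=10: 10 × 0.63 = 6.300
  c=11: 11 × 0.58 = 6.380
  c=12: 12 × 0.50 = 6.000
  c=13: 13 × 0.42 = 5.460
  c=14: 14 × 0.35 = 4.900
Maximum at c = 8 (6.560 recruits).

8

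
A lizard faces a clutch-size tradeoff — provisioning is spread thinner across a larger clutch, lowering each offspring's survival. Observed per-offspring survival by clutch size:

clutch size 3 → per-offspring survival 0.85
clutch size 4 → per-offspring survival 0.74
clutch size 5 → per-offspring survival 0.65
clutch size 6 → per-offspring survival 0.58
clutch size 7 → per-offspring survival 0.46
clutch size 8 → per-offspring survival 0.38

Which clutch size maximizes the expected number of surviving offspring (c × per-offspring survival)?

6

Expected surviving offspring = c × s(c):
  c=3: 3 × 0.85 = 2.550
  c=4: 4 × 0.74 = 2.960
  c=5: 5 × 0.65 = 3.250
  c=6: 6 × 0.58 = 3.480
  c=7: 7 × 0.46 = 3.220
  c=8: 8 × 0.38 = 3.040
Maximum at c = 6 (3.480 surviving offspring).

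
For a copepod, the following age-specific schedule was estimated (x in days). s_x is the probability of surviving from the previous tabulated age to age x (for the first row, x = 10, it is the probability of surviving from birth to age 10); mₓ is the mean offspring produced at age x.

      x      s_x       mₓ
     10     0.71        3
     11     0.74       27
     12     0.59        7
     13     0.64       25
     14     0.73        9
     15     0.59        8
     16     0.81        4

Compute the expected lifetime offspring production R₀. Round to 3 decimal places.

Survivorship from birth: l_x = s_10·s_11·…·s_x.
  l_10 = 0.71000
  l_11 = 0.52540
  l_12 = 0.30999
  l_13 = 0.19839
  l_14 = 0.14483
  l_15 = 0.08545
  l_16 = 0.06921
R₀ = Σ l_x mₓ:
  age 10: 0.71000 × 3 = 2.1300
  age 11: 0.52540 × 27 = 14.1858
  age 12: 0.30999 × 7 = 2.1699
  age 13: 0.19839 × 25 = 4.9598
  age 14: 0.14483 × 9 = 1.3035
  age 15: 0.08545 × 8 = 0.6836
  age 16: 0.06921 × 4 = 0.2768
R₀ = 2.1300 + 14.1858 + 2.1699 + 4.9598 + 1.3035 + 0.6836 + 0.2768 = 25.7094

25.709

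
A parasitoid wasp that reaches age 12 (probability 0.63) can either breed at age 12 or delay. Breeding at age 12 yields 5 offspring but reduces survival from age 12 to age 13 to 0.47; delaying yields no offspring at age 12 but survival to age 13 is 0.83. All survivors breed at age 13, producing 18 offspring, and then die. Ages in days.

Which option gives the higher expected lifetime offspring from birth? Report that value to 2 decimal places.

9.41

breed at age 12: R₀ = 0.63 × (5 + 0.47 × 18) = 0.63 × 13.4600 = 8.4798
delay to age 13: R₀ = 0.63 × (0.83 × 18) = 0.63 × 14.9400 = 9.4122
Higher: delay to age 13 (9.4122).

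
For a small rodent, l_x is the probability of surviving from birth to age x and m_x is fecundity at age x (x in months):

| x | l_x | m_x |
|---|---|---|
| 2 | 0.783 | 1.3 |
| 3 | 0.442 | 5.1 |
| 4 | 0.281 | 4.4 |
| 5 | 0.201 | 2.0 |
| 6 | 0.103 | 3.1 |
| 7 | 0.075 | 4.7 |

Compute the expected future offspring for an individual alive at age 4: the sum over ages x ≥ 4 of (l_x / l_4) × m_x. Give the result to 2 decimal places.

l_4 = 0.281. Conditional survival from age 4 to x is l_x / l_4.
  x=4: (0.281/0.281) × 4.4 = 4.4000
  x=5: (0.201/0.281) × 2.0 = 1.4306
  x=6: (0.103/0.281) × 3.1 = 1.1363
  x=7: (0.075/0.281) × 4.7 = 1.2544
Sum = 4.4000 + 1.4306 + 1.1363 + 1.2544 = 8.2214

8.22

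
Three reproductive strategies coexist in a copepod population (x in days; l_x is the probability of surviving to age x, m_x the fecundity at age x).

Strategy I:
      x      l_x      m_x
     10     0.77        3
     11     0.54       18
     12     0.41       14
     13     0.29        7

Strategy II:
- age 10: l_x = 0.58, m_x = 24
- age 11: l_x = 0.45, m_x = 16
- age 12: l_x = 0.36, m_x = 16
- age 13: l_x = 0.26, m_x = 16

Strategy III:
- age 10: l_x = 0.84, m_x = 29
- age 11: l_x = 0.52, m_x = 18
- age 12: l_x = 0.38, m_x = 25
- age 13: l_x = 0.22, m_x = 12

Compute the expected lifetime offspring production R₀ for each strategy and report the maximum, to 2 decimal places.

Strategy I: R₀ = 0.77×3 + 0.54×18 + 0.41×14 + 0.29×7 = 19.8000
Strategy II: R₀ = 0.58×24 + 0.45×16 + 0.36×16 + 0.26×16 = 31.0400
Strategy III: R₀ = 0.84×29 + 0.52×18 + 0.38×25 + 0.22×12 = 45.8600
Highest R₀: strategy III with 45.8600.

45.86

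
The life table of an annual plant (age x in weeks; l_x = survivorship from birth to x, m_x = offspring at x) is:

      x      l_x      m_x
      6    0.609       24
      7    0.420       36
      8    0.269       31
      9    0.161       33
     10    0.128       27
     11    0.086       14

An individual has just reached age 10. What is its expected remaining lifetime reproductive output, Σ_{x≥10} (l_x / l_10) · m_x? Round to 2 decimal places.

36.41

l_10 = 0.128. Conditional survival from age 10 to x is l_x / l_10.
  x=10: (0.128/0.128) × 27 = 27.0000
  x=11: (0.086/0.128) × 14 = 9.4062
Sum = 27.0000 + 9.4062 = 36.4062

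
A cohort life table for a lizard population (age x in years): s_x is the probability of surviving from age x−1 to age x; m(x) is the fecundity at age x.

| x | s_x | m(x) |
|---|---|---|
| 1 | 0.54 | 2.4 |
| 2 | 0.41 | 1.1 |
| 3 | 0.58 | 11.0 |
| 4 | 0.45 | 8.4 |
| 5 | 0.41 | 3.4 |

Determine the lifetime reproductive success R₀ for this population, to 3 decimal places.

Survivorship from birth: l_x = s_1·s_2·…·s_x.
  l_1 = 0.54000
  l_2 = 0.22140
  l_3 = 0.12841
  l_4 = 0.05779
  l_5 = 0.02369
R₀ = Σ l_x m(x):
  age 1: 0.54000 × 2.4 = 1.2960
  age 2: 0.22140 × 1.1 = 0.2435
  age 3: 0.12841 × 11.0 = 1.4125
  age 4: 0.05779 × 8.4 = 0.4854
  age 5: 0.02369 × 3.4 = 0.0805
R₀ = 1.2960 + 0.2435 + 1.4125 + 0.4854 + 0.0805 = 3.5180

3.518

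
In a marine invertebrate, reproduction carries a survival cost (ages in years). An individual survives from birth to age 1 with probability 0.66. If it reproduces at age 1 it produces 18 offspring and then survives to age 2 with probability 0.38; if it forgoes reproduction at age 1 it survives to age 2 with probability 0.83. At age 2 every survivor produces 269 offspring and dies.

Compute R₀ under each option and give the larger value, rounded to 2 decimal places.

147.36

breed at age 1: R₀ = 0.66 × (18 + 0.38 × 269) = 0.66 × 120.2200 = 79.3452
delay to age 2: R₀ = 0.66 × (0.83 × 269) = 0.66 × 223.2700 = 147.3582
Higher: delay to age 2 (147.3582).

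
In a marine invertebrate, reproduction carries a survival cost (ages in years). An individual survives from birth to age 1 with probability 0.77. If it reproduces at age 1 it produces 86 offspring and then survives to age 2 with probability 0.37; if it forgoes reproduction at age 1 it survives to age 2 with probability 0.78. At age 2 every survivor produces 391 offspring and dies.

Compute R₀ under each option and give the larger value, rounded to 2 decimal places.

breed at age 1: R₀ = 0.77 × (86 + 0.37 × 391) = 0.77 × 230.6700 = 177.6159
delay to age 2: R₀ = 0.77 × (0.78 × 391) = 0.77 × 304.9800 = 234.8346
Higher: delay to age 2 (234.8346).

234.83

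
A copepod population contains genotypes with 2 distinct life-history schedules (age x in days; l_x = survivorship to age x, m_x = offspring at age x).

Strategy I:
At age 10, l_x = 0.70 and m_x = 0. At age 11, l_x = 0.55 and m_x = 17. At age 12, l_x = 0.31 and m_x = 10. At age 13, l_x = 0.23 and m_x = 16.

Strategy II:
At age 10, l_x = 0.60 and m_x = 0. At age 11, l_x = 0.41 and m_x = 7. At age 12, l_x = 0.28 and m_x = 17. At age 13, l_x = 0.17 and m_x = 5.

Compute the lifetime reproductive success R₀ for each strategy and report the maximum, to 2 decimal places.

16.13

Strategy I: R₀ = 0.70×0 + 0.55×17 + 0.31×10 + 0.23×16 = 16.1300
Strategy II: R₀ = 0.60×0 + 0.41×7 + 0.28×17 + 0.17×5 = 8.4800
Highest R₀: strategy I with 16.1300.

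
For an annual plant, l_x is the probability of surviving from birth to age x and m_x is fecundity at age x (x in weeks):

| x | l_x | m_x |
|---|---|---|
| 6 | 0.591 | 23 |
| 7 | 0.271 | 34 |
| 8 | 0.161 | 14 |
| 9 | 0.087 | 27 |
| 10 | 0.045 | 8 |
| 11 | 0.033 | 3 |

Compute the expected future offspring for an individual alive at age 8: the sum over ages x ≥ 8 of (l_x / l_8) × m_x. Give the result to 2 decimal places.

l_8 = 0.161. Conditional survival from age 8 to x is l_x / l_8.
  x=8: (0.161/0.161) × 14 = 14.0000
  x=9: (0.087/0.161) × 27 = 14.5901
  x=10: (0.045/0.161) × 8 = 2.2360
  x=11: (0.033/0.161) × 3 = 0.6149
Sum = 14.0000 + 14.5901 + 2.2360 + 0.6149 = 31.4410

31.44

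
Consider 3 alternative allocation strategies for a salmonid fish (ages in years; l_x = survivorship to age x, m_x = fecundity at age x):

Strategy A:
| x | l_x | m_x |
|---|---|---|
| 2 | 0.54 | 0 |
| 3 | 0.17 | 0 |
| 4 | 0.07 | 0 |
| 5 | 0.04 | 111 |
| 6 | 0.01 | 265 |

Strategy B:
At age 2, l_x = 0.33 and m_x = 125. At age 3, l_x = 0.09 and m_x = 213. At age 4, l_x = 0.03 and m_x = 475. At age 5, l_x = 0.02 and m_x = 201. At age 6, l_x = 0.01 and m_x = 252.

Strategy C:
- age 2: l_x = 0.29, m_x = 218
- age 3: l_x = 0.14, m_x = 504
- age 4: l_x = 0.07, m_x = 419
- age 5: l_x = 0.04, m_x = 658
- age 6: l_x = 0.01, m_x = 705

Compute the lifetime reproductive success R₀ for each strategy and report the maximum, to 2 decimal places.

196.48

Strategy A: R₀ = 0.54×0 + 0.17×0 + 0.07×0 + 0.04×111 + 0.01×265 = 7.0900
Strategy B: R₀ = 0.33×125 + 0.09×213 + 0.03×475 + 0.02×201 + 0.01×252 = 81.2100
Strategy C: R₀ = 0.29×218 + 0.14×504 + 0.07×419 + 0.04×658 + 0.01×705 = 196.4800
Highest R₀: strategy C with 196.4800.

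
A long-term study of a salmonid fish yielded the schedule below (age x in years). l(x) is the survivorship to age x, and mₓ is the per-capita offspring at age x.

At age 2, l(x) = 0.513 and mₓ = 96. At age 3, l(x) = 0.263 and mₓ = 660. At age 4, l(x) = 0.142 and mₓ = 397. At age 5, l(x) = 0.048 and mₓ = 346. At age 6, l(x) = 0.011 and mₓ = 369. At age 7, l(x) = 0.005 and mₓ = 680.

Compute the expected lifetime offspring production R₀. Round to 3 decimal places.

R₀ = Σ l(x) mₓ:
  age 2: 0.513 × 96 = 49.2480
  age 3: 0.263 × 660 = 173.5800
  age 4: 0.142 × 397 = 56.3740
  age 5: 0.048 × 346 = 16.6080
  age 6: 0.011 × 369 = 4.0590
  age 7: 0.005 × 680 = 3.4000
R₀ = 49.2480 + 173.5800 + 56.3740 + 16.6080 + 4.0590 + 3.4000 = 303.2690

303.269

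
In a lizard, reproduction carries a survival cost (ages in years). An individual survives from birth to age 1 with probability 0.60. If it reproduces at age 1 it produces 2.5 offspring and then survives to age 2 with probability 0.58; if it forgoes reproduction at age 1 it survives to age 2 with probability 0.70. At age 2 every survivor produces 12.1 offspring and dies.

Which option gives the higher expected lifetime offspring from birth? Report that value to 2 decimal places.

breed at age 1: R₀ = 0.60 × (2.5 + 0.58 × 12.1) = 0.60 × 9.5180 = 5.7108
delay to age 2: R₀ = 0.60 × (0.70 × 12.1) = 0.60 × 8.4700 = 5.0820
Higher: breed at age 1 (5.7108).

5.71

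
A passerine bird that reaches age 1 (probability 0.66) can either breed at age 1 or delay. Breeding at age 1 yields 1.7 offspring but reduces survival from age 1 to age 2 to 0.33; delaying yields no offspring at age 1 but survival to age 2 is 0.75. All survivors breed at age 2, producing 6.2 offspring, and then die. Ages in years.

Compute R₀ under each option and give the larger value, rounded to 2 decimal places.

breed at age 1: R₀ = 0.66 × (1.7 + 0.33 × 6.2) = 0.66 × 3.7460 = 2.4724
delay to age 2: R₀ = 0.66 × (0.75 × 6.2) = 0.66 × 4.6500 = 3.0690
Higher: delay to age 2 (3.0690).

3.07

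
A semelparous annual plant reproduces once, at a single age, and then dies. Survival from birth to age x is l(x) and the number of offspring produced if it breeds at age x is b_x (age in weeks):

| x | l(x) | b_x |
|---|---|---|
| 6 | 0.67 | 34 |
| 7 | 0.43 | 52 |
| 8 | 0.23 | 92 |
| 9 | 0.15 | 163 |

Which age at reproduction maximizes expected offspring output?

Expected offspring if breeding at age x = l(x) × b_x:
  age 6: 0.67 × 34 = 22.780
  age 7: 0.43 × 52 = 22.360
  age 8: 0.23 × 92 = 21.160
  age 9: 0.15 × 163 = 24.450
Maximum at age 9 (24.450).

9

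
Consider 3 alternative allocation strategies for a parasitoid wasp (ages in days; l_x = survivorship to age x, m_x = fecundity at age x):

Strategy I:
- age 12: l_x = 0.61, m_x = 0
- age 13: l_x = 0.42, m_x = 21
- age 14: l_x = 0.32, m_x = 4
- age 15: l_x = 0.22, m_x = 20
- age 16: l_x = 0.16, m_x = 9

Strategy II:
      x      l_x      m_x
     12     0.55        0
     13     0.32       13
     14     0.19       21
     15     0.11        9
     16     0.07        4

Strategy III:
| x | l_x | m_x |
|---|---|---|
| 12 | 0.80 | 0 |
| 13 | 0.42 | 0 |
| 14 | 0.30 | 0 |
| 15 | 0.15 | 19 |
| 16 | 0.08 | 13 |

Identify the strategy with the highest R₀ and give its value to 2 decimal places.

15.94

Strategy I: R₀ = 0.61×0 + 0.42×21 + 0.32×4 + 0.22×20 + 0.16×9 = 15.9400
Strategy II: R₀ = 0.55×0 + 0.32×13 + 0.19×21 + 0.11×9 + 0.07×4 = 9.4200
Strategy III: R₀ = 0.80×0 + 0.42×0 + 0.30×0 + 0.15×19 + 0.08×13 = 3.8900
Highest R₀: strategy I with 15.9400.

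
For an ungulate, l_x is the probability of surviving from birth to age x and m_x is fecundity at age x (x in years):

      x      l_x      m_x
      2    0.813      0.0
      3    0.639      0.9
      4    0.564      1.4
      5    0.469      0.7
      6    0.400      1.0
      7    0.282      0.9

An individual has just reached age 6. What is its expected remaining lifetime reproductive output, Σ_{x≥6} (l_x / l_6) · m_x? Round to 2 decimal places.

l_6 = 0.400. Conditional survival from age 6 to x is l_x / l_6.
  x=6: (0.400/0.400) × 1.0 = 1.0000
  x=7: (0.282/0.400) × 0.9 = 0.6345
Sum = 1.0000 + 0.6345 = 1.6345

1.63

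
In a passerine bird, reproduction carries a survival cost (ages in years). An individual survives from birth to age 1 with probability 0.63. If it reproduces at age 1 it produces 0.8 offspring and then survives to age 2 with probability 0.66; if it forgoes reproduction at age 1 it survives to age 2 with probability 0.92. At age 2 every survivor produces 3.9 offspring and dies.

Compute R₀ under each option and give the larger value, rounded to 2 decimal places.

2.26

breed at age 1: R₀ = 0.63 × (0.8 + 0.66 × 3.9) = 0.63 × 3.3740 = 2.1256
delay to age 2: R₀ = 0.63 × (0.92 × 3.9) = 0.63 × 3.5880 = 2.2604
Higher: delay to age 2 (2.2604).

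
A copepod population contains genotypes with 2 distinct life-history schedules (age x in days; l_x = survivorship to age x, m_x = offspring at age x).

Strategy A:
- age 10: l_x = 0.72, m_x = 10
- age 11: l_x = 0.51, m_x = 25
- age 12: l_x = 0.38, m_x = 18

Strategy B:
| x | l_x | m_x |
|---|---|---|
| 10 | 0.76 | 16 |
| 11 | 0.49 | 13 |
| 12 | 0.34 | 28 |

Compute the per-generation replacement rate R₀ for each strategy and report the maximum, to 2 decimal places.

28.05

Strategy A: R₀ = 0.72×10 + 0.51×25 + 0.38×18 = 26.7900
Strategy B: R₀ = 0.76×16 + 0.49×13 + 0.34×28 = 28.0500
Highest R₀: strategy B with 28.0500.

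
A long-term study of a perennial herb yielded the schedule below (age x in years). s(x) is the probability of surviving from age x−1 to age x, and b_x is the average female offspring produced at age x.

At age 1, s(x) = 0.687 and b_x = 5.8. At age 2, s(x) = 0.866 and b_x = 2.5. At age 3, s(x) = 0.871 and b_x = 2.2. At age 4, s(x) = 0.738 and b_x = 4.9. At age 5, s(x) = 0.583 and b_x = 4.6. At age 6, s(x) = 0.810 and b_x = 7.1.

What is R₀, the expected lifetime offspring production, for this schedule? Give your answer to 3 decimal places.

Survivorship from birth: l_x = s_1·s_2·…·s_x.
  l_1 = 0.68700
  l_2 = 0.59494
  l_3 = 0.51819
  l_4 = 0.38243
  l_5 = 0.22296
  l_6 = 0.18059
R₀ = Σ l_x b_x:
  age 1: 0.68700 × 5.8 = 3.9846
  age 2: 0.59494 × 2.5 = 1.4874
  age 3: 0.51819 × 2.2 = 1.1400
  age 4: 0.38243 × 4.9 = 1.8739
  age 5: 0.22296 × 4.6 = 1.0256
  age 6: 0.18059 × 7.1 = 1.2822
R₀ = 3.9846 + 1.4874 + 1.1400 + 1.8739 + 1.0256 + 1.2822 = 10.7937

10.794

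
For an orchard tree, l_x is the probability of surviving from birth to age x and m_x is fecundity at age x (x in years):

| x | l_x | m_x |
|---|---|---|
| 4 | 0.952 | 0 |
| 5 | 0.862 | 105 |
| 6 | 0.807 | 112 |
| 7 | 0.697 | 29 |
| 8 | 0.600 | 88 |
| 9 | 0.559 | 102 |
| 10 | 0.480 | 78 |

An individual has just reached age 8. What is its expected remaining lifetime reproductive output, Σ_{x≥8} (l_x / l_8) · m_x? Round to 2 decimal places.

l_8 = 0.600. Conditional survival from age 8 to x is l_x / l_8.
  x=8: (0.600/0.600) × 88 = 88.0000
  x=9: (0.559/0.600) × 102 = 95.0300
  x=10: (0.480/0.600) × 78 = 62.4000
Sum = 88.0000 + 95.0300 + 62.4000 = 245.4300

245.43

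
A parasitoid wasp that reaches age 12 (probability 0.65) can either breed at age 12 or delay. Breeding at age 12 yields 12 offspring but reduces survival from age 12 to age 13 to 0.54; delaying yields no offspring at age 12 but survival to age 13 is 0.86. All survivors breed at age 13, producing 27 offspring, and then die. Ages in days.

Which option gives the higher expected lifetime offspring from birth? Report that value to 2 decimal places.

17.28

breed at age 12: R₀ = 0.65 × (12 + 0.54 × 27) = 0.65 × 26.5800 = 17.2770
delay to age 13: R₀ = 0.65 × (0.86 × 27) = 0.65 × 23.2200 = 15.0930
Higher: breed at age 12 (17.2770).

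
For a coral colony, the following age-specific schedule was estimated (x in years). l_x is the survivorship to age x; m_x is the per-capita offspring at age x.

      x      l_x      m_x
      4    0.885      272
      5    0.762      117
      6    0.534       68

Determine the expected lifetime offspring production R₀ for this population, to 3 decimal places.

366.186

R₀ = Σ l_x m_x:
  age 4: 0.885 × 272 = 240.7200
  age 5: 0.762 × 117 = 89.1540
  age 6: 0.534 × 68 = 36.3120
R₀ = 240.7200 + 89.1540 + 36.3120 = 366.1860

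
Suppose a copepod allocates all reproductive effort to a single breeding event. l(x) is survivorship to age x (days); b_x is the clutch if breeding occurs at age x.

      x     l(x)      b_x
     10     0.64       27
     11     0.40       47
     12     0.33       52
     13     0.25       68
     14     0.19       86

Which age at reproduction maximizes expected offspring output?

Expected offspring if breeding at age x = l(x) × b_x:
  age 10: 0.64 × 27 = 17.280
  age 11: 0.40 × 47 = 18.800
  age 12: 0.33 × 52 = 17.160
  age 13: 0.25 × 68 = 17.000
  age 14: 0.19 × 86 = 16.340
Maximum at age 11 (18.800).

11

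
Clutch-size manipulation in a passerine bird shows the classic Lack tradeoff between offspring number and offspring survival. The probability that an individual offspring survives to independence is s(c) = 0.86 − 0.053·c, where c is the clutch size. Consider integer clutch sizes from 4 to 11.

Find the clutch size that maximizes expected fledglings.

Expected fledglings = c × s(c):
  c=4: 4 × 0.648 = 2.592
  c=5: 5 × 0.595 = 2.975
  c=6: 6 × 0.542 = 3.252
  c=7: 7 × 0.489 = 3.423
  c=8: 8 × 0.436 = 3.488
  c=9: 9 × 0.383 = 3.447
  c=10: 10 × 0.330 = 3.300
  c=11: 11 × 0.277 = 3.047
Maximum at c = 8 (3.488 fledglings).

8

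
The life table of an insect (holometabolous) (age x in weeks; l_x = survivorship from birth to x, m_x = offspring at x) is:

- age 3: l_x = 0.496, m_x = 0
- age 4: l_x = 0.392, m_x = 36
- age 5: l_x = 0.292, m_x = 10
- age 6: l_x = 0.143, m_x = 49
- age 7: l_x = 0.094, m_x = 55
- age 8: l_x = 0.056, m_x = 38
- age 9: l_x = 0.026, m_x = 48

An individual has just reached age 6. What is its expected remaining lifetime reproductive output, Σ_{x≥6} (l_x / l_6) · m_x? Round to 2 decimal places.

l_6 = 0.143. Conditional survival from age 6 to x is l_x / l_6.
  x=6: (0.143/0.143) × 49 = 49.0000
  x=7: (0.094/0.143) × 55 = 36.1538
  x=8: (0.056/0.143) × 38 = 14.8811
  x=9: (0.026/0.143) × 48 = 8.7273
Sum = 49.0000 + 36.1538 + 14.8811 + 8.7273 = 108.7622

108.76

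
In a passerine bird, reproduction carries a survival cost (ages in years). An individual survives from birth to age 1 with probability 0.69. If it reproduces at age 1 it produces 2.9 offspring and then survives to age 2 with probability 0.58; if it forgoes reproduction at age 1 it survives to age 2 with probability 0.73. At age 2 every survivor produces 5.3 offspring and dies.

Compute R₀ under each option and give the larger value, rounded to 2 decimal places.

4.12

breed at age 1: R₀ = 0.69 × (2.9 + 0.58 × 5.3) = 0.69 × 5.9740 = 4.1221
delay to age 2: R₀ = 0.69 × (0.73 × 5.3) = 0.69 × 3.8690 = 2.6696
Higher: breed at age 1 (4.1221).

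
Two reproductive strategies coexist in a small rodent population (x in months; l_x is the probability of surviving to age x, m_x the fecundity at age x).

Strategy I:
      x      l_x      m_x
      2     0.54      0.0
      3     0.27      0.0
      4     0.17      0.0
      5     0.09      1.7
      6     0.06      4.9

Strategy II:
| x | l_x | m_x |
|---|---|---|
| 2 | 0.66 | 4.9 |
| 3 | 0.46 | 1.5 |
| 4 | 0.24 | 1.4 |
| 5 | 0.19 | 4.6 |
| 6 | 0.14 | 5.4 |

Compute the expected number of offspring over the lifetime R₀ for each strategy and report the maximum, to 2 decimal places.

Strategy I: R₀ = 0.54×0.0 + 0.27×0.0 + 0.17×0.0 + 0.09×1.7 + 0.06×4.9 = 0.4470
Strategy II: R₀ = 0.66×4.9 + 0.46×1.5 + 0.24×1.4 + 0.19×4.6 + 0.14×5.4 = 5.8900
Highest R₀: strategy II with 5.8900.

5.89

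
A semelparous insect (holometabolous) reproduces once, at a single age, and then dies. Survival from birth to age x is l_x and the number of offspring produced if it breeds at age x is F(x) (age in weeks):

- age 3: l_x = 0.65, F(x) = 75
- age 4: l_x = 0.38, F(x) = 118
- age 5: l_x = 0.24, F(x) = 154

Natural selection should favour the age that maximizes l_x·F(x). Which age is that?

3

Expected offspring if breeding at age x = l_x × F(x):
  age 3: 0.65 × 75 = 48.750
  age 4: 0.38 × 118 = 44.840
  age 5: 0.24 × 154 = 36.960
Maximum at age 3 (48.750).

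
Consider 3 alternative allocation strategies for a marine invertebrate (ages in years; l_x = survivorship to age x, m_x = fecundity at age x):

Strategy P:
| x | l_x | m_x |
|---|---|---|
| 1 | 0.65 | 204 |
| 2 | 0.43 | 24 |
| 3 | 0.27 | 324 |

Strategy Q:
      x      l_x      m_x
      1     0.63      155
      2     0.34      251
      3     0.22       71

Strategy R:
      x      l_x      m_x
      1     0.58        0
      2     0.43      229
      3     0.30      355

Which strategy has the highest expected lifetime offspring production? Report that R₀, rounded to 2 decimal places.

Strategy P: R₀ = 0.65×204 + 0.43×24 + 0.27×324 = 230.4000
Strategy Q: R₀ = 0.63×155 + 0.34×251 + 0.22×71 = 198.6100
Strategy R: R₀ = 0.58×0 + 0.43×229 + 0.30×355 = 204.9700
Highest R₀: strategy P with 230.4000.

230.40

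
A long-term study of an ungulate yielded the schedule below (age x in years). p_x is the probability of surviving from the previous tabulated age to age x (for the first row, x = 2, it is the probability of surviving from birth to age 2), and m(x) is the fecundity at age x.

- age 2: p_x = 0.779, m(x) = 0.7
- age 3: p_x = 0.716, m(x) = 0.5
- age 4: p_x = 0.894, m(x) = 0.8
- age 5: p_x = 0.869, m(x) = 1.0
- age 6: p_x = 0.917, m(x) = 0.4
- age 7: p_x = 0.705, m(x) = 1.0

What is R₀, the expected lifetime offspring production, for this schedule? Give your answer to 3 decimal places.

2.095

Survivorship from birth: l_x = p_2·p_3·…·p_x.
  l_2 = 0.77900
  l_3 = 0.55776
  l_4 = 0.49864
  l_5 = 0.43332
  l_6 = 0.39735
  l_7 = 0.28013
R₀ = Σ l_x m(x):
  age 2: 0.77900 × 0.7 = 0.5453
  age 3: 0.55776 × 0.5 = 0.2789
  age 4: 0.49864 × 0.8 = 0.3989
  age 5: 0.43332 × 1.0 = 0.4333
  age 6: 0.39735 × 0.4 = 0.1589
  age 7: 0.28013 × 1.0 = 0.2801
R₀ = 0.5453 + 0.2789 + 0.3989 + 0.4333 + 0.1589 + 0.2801 = 2.0955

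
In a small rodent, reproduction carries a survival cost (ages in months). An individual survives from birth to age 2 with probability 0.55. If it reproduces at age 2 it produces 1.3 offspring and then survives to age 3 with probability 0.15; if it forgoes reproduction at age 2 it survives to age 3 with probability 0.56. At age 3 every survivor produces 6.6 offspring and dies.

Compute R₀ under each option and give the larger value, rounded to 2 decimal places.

2.03

breed at age 2: R₀ = 0.55 × (1.3 + 0.15 × 6.6) = 0.55 × 2.2900 = 1.2595
delay to age 3: R₀ = 0.55 × (0.56 × 6.6) = 0.55 × 3.6960 = 2.0328
Higher: delay to age 3 (2.0328).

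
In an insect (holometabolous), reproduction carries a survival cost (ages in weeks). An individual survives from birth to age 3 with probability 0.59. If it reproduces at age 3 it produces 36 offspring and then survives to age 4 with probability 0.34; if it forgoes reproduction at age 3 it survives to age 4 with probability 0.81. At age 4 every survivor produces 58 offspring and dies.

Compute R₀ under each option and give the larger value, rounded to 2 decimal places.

breed at age 3: R₀ = 0.59 × (36 + 0.34 × 58) = 0.59 × 55.7200 = 32.8748
delay to age 4: R₀ = 0.59 × (0.81 × 58) = 0.59 × 46.9800 = 27.7182
Higher: breed at age 3 (32.8748).

32.87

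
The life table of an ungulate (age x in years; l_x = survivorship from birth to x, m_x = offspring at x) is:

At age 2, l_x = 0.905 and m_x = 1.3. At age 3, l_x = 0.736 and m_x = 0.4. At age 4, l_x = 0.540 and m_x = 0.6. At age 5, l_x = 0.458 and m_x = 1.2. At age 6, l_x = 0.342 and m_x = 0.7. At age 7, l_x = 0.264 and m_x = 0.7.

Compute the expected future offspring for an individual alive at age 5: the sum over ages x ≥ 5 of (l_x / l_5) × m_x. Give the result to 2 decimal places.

2.13

l_5 = 0.458. Conditional survival from age 5 to x is l_x / l_5.
  x=5: (0.458/0.458) × 1.2 = 1.2000
  x=6: (0.342/0.458) × 0.7 = 0.5227
  x=7: (0.264/0.458) × 0.7 = 0.4035
Sum = 1.2000 + 0.5227 + 0.4035 = 2.1262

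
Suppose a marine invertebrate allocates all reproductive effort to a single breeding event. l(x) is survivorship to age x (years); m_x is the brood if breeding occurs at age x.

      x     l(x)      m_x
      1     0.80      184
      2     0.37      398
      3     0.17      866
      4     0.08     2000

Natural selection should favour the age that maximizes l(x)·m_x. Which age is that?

4

Expected offspring if breeding at age x = l(x) × m_x:
  age 1: 0.80 × 184 = 147.200
  age 2: 0.37 × 398 = 147.260
  age 3: 0.17 × 866 = 147.220
  age 4: 0.08 × 2000 = 160.000
Maximum at age 4 (160.000).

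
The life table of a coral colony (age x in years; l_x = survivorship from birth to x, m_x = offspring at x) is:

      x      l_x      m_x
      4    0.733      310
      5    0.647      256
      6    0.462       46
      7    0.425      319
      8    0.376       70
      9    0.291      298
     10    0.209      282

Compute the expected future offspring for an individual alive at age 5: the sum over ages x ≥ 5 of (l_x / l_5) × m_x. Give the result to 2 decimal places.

l_5 = 0.647. Conditional survival from age 5 to x is l_x / l_5.
  x=5: (0.647/0.647) × 256 = 256.0000
  x=6: (0.462/0.647) × 46 = 32.8470
  x=7: (0.425/0.647) × 319 = 209.5440
  x=8: (0.376/0.647) × 70 = 40.6801
  x=9: (0.291/0.647) × 298 = 134.0309
  x=10: (0.209/0.647) × 282 = 91.0943
Sum = 256.0000 + 32.8470 + 209.5440 + 40.6801 + 134.0309 + 91.0943 = 764.1963

764.20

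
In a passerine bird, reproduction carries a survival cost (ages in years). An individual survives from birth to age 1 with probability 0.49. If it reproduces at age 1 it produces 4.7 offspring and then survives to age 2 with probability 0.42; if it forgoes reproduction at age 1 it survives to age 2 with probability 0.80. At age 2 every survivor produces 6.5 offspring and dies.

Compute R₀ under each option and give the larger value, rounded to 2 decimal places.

breed at age 1: R₀ = 0.49 × (4.7 + 0.42 × 6.5) = 0.49 × 7.4300 = 3.6407
delay to age 2: R₀ = 0.49 × (0.80 × 6.5) = 0.49 × 5.2000 = 2.5480
Higher: breed at age 1 (3.6407).

3.64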